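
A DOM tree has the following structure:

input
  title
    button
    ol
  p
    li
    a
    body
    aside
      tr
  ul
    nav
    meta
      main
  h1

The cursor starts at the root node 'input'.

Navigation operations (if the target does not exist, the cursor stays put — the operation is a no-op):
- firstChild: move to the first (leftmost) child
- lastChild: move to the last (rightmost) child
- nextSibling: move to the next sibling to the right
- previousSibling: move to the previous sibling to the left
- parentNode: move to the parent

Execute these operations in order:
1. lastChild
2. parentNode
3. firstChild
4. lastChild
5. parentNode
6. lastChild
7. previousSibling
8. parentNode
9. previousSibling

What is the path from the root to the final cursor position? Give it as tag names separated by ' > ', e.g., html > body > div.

After 1 (lastChild): h1
After 2 (parentNode): input
After 3 (firstChild): title
After 4 (lastChild): ol
After 5 (parentNode): title
After 6 (lastChild): ol
After 7 (previousSibling): button
After 8 (parentNode): title
After 9 (previousSibling): title (no-op, stayed)

Answer: input > title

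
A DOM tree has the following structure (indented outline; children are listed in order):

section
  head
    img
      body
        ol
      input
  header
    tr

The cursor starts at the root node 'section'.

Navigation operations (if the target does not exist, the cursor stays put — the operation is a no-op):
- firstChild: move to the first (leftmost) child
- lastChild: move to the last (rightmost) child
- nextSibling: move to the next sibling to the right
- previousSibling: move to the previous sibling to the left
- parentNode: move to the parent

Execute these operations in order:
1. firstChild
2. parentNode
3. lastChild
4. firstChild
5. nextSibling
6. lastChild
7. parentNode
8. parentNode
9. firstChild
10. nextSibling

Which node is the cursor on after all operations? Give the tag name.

After 1 (firstChild): head
After 2 (parentNode): section
After 3 (lastChild): header
After 4 (firstChild): tr
After 5 (nextSibling): tr (no-op, stayed)
After 6 (lastChild): tr (no-op, stayed)
After 7 (parentNode): header
After 8 (parentNode): section
After 9 (firstChild): head
After 10 (nextSibling): header

Answer: header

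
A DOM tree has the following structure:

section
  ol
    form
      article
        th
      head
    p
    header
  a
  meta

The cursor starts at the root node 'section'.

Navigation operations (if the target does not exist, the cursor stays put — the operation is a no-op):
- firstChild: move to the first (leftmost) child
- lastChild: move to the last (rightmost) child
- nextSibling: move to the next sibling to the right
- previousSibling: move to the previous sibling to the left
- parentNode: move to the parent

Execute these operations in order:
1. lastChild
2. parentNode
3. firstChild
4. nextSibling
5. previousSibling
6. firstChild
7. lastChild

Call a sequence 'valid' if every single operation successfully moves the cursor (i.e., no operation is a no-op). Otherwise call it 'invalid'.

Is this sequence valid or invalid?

After 1 (lastChild): meta
After 2 (parentNode): section
After 3 (firstChild): ol
After 4 (nextSibling): a
After 5 (previousSibling): ol
After 6 (firstChild): form
After 7 (lastChild): head

Answer: valid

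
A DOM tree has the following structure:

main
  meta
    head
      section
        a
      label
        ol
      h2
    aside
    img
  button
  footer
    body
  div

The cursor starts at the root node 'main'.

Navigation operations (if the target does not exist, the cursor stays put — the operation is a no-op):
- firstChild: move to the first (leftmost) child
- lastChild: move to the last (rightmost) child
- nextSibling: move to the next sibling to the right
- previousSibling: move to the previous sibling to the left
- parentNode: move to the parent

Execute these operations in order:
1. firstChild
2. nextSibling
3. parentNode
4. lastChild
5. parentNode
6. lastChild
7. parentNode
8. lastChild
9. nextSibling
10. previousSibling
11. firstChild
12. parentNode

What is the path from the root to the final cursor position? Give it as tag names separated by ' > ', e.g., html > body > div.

Answer: main > footer

Derivation:
After 1 (firstChild): meta
After 2 (nextSibling): button
After 3 (parentNode): main
After 4 (lastChild): div
After 5 (parentNode): main
After 6 (lastChild): div
After 7 (parentNode): main
After 8 (lastChild): div
After 9 (nextSibling): div (no-op, stayed)
After 10 (previousSibling): footer
After 11 (firstChild): body
After 12 (parentNode): footer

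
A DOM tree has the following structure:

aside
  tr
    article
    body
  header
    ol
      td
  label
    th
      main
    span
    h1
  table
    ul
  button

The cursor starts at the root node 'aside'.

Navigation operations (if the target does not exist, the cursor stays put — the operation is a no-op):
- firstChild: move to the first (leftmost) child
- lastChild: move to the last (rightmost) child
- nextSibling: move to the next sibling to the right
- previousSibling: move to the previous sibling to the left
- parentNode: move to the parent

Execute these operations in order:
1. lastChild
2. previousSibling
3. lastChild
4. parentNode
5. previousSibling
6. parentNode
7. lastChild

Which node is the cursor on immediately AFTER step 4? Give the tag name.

After 1 (lastChild): button
After 2 (previousSibling): table
After 3 (lastChild): ul
After 4 (parentNode): table

Answer: table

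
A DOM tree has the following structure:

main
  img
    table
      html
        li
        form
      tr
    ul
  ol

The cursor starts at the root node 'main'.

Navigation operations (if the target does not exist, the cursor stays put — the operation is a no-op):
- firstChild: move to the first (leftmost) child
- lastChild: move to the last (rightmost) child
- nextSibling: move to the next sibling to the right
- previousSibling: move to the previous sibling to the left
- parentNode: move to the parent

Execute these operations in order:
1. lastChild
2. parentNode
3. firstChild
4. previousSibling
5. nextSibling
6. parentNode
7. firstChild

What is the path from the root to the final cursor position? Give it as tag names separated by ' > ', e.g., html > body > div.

After 1 (lastChild): ol
After 2 (parentNode): main
After 3 (firstChild): img
After 4 (previousSibling): img (no-op, stayed)
After 5 (nextSibling): ol
After 6 (parentNode): main
After 7 (firstChild): img

Answer: main > img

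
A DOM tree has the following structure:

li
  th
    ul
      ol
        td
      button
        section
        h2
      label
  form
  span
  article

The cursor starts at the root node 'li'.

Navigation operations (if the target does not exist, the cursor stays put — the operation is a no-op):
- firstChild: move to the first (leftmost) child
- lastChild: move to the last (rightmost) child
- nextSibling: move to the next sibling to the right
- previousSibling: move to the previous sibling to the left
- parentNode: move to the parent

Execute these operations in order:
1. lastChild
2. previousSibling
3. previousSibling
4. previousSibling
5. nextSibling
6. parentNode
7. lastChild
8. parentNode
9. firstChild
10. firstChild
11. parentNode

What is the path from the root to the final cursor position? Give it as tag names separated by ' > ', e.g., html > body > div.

After 1 (lastChild): article
After 2 (previousSibling): span
After 3 (previousSibling): form
After 4 (previousSibling): th
After 5 (nextSibling): form
After 6 (parentNode): li
After 7 (lastChild): article
After 8 (parentNode): li
After 9 (firstChild): th
After 10 (firstChild): ul
After 11 (parentNode): th

Answer: li > th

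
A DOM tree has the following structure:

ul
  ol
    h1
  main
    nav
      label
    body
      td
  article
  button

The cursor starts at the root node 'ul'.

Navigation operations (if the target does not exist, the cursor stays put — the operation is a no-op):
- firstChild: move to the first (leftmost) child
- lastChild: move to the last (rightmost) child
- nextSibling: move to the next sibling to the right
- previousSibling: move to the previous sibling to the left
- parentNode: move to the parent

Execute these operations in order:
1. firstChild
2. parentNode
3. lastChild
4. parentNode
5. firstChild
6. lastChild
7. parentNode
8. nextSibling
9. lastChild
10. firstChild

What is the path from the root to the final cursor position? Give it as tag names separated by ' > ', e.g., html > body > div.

After 1 (firstChild): ol
After 2 (parentNode): ul
After 3 (lastChild): button
After 4 (parentNode): ul
After 5 (firstChild): ol
After 6 (lastChild): h1
After 7 (parentNode): ol
After 8 (nextSibling): main
After 9 (lastChild): body
After 10 (firstChild): td

Answer: ul > main > body > td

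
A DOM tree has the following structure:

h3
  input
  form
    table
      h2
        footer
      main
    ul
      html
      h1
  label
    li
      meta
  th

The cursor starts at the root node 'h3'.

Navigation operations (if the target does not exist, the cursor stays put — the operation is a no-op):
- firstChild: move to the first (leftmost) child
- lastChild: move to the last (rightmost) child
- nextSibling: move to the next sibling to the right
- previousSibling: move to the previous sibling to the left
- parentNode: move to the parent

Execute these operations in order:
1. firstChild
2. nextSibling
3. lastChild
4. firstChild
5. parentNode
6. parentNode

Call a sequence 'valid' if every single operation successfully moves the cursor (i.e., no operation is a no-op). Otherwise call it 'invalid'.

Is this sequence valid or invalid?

Answer: valid

Derivation:
After 1 (firstChild): input
After 2 (nextSibling): form
After 3 (lastChild): ul
After 4 (firstChild): html
After 5 (parentNode): ul
After 6 (parentNode): form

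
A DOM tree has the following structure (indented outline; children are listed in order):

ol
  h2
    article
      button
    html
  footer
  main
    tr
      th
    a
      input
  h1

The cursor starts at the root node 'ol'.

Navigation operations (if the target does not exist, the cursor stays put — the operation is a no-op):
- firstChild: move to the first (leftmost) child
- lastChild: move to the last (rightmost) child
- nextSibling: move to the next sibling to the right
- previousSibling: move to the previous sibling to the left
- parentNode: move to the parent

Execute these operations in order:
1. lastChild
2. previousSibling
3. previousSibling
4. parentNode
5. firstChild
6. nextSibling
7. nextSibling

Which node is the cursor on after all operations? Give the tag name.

Answer: main

Derivation:
After 1 (lastChild): h1
After 2 (previousSibling): main
After 3 (previousSibling): footer
After 4 (parentNode): ol
After 5 (firstChild): h2
After 6 (nextSibling): footer
After 7 (nextSibling): main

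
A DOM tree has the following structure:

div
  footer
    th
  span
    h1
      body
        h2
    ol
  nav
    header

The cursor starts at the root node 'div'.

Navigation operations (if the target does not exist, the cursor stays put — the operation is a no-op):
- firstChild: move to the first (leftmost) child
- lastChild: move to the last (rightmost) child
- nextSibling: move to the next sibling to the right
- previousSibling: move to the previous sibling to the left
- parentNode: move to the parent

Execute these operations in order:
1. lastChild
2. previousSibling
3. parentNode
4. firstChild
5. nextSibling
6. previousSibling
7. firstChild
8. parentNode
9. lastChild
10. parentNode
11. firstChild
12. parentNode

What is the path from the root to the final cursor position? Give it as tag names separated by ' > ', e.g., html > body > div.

After 1 (lastChild): nav
After 2 (previousSibling): span
After 3 (parentNode): div
After 4 (firstChild): footer
After 5 (nextSibling): span
After 6 (previousSibling): footer
After 7 (firstChild): th
After 8 (parentNode): footer
After 9 (lastChild): th
After 10 (parentNode): footer
After 11 (firstChild): th
After 12 (parentNode): footer

Answer: div > footer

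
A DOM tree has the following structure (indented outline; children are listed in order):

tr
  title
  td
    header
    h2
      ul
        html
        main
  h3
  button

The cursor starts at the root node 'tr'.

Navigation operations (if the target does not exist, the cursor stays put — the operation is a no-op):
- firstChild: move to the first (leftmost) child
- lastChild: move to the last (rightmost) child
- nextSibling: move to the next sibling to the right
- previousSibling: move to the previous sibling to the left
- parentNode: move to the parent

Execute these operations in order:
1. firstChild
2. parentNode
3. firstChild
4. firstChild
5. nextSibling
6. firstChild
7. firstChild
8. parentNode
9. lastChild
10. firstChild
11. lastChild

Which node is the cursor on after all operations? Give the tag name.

After 1 (firstChild): title
After 2 (parentNode): tr
After 3 (firstChild): title
After 4 (firstChild): title (no-op, stayed)
After 5 (nextSibling): td
After 6 (firstChild): header
After 7 (firstChild): header (no-op, stayed)
After 8 (parentNode): td
After 9 (lastChild): h2
After 10 (firstChild): ul
After 11 (lastChild): main

Answer: main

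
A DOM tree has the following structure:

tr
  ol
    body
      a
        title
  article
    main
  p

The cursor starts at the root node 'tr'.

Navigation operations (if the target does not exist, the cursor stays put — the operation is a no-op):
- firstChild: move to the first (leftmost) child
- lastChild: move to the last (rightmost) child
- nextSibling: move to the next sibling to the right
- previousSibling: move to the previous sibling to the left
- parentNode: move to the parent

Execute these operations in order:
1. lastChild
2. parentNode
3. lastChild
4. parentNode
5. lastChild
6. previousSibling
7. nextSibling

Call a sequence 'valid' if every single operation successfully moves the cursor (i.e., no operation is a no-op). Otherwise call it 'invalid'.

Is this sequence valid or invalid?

After 1 (lastChild): p
After 2 (parentNode): tr
After 3 (lastChild): p
After 4 (parentNode): tr
After 5 (lastChild): p
After 6 (previousSibling): article
After 7 (nextSibling): p

Answer: valid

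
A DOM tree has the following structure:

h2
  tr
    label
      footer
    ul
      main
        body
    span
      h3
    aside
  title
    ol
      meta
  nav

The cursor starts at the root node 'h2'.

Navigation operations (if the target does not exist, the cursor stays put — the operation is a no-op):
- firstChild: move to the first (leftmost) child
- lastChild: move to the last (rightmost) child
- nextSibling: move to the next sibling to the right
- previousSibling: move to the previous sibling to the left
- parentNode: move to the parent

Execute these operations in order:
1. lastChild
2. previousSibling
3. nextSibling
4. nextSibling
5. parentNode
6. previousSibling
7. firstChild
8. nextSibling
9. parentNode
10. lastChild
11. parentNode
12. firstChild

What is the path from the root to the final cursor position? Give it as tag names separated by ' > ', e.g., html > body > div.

Answer: h2 > tr

Derivation:
After 1 (lastChild): nav
After 2 (previousSibling): title
After 3 (nextSibling): nav
After 4 (nextSibling): nav (no-op, stayed)
After 5 (parentNode): h2
After 6 (previousSibling): h2 (no-op, stayed)
After 7 (firstChild): tr
After 8 (nextSibling): title
After 9 (parentNode): h2
After 10 (lastChild): nav
After 11 (parentNode): h2
After 12 (firstChild): tr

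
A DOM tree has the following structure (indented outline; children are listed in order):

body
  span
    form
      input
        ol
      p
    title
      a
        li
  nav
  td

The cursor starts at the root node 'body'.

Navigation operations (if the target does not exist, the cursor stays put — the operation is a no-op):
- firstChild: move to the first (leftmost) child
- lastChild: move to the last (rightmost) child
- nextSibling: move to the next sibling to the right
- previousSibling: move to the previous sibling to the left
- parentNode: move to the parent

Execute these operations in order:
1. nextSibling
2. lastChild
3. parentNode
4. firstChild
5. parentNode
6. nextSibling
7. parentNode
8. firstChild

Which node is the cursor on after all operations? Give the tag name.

Answer: span

Derivation:
After 1 (nextSibling): body (no-op, stayed)
After 2 (lastChild): td
After 3 (parentNode): body
After 4 (firstChild): span
After 5 (parentNode): body
After 6 (nextSibling): body (no-op, stayed)
After 7 (parentNode): body (no-op, stayed)
After 8 (firstChild): span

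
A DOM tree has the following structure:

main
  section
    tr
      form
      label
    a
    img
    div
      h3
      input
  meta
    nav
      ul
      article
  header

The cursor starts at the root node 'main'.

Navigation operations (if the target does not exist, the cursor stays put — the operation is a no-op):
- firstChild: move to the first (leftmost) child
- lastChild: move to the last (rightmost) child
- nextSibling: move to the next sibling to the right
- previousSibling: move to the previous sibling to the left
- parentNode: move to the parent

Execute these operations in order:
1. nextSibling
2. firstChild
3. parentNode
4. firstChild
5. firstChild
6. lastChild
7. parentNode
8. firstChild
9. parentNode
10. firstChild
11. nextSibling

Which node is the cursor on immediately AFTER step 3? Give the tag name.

Answer: main

Derivation:
After 1 (nextSibling): main (no-op, stayed)
After 2 (firstChild): section
After 3 (parentNode): main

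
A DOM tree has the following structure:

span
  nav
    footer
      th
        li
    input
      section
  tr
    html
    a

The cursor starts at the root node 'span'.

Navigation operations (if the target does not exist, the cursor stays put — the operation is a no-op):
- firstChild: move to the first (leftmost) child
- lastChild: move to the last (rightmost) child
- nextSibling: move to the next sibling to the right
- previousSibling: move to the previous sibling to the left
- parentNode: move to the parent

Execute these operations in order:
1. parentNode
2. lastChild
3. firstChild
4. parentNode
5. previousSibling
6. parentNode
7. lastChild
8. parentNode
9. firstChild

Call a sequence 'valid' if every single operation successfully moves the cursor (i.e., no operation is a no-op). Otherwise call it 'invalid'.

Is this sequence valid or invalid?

After 1 (parentNode): span (no-op, stayed)
After 2 (lastChild): tr
After 3 (firstChild): html
After 4 (parentNode): tr
After 5 (previousSibling): nav
After 6 (parentNode): span
After 7 (lastChild): tr
After 8 (parentNode): span
After 9 (firstChild): nav

Answer: invalid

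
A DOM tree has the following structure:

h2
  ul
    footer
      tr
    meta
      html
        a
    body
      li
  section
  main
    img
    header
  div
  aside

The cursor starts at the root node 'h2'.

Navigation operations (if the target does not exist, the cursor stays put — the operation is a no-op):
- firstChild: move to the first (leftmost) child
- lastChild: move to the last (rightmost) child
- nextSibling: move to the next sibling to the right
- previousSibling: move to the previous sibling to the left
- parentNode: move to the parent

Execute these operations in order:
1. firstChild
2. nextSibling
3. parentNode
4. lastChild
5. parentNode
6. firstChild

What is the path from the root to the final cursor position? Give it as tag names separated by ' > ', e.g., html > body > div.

Answer: h2 > ul

Derivation:
After 1 (firstChild): ul
After 2 (nextSibling): section
After 3 (parentNode): h2
After 4 (lastChild): aside
After 5 (parentNode): h2
After 6 (firstChild): ul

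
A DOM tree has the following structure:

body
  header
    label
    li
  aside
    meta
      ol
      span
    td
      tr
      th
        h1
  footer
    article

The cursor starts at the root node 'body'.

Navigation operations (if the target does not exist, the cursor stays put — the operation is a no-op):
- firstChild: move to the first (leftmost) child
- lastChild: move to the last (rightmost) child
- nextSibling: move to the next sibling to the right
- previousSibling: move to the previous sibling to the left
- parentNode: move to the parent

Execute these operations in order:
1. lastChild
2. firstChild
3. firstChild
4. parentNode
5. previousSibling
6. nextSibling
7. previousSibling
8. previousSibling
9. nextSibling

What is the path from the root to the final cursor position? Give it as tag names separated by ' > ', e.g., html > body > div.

After 1 (lastChild): footer
After 2 (firstChild): article
After 3 (firstChild): article (no-op, stayed)
After 4 (parentNode): footer
After 5 (previousSibling): aside
After 6 (nextSibling): footer
After 7 (previousSibling): aside
After 8 (previousSibling): header
After 9 (nextSibling): aside

Answer: body > aside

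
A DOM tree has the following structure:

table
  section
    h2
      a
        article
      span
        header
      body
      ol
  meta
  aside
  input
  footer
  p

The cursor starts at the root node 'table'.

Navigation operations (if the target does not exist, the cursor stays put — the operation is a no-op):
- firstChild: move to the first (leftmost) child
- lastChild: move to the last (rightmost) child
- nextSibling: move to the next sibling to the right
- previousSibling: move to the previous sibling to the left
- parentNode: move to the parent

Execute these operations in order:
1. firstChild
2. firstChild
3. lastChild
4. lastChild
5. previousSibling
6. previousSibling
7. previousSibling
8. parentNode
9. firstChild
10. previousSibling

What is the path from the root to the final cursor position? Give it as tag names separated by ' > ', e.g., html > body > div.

After 1 (firstChild): section
After 2 (firstChild): h2
After 3 (lastChild): ol
After 4 (lastChild): ol (no-op, stayed)
After 5 (previousSibling): body
After 6 (previousSibling): span
After 7 (previousSibling): a
After 8 (parentNode): h2
After 9 (firstChild): a
After 10 (previousSibling): a (no-op, stayed)

Answer: table > section > h2 > a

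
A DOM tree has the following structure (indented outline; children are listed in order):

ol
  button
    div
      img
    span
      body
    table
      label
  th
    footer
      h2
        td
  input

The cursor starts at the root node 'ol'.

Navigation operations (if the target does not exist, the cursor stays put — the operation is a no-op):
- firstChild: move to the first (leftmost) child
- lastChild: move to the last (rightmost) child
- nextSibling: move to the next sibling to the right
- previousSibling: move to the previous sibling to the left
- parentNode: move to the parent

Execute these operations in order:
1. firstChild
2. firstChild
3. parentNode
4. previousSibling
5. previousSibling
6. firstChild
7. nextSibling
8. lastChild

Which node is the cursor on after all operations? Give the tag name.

Answer: body

Derivation:
After 1 (firstChild): button
After 2 (firstChild): div
After 3 (parentNode): button
After 4 (previousSibling): button (no-op, stayed)
After 5 (previousSibling): button (no-op, stayed)
After 6 (firstChild): div
After 7 (nextSibling): span
After 8 (lastChild): body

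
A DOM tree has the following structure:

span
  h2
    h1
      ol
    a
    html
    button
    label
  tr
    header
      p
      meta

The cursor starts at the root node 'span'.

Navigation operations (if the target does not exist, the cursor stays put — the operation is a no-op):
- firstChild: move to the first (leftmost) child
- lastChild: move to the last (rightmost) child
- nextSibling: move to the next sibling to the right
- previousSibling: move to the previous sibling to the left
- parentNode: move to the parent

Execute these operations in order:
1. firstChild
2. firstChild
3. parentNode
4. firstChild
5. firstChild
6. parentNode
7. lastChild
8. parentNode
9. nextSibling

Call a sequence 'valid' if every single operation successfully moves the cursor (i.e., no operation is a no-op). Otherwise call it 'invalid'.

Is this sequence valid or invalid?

After 1 (firstChild): h2
After 2 (firstChild): h1
After 3 (parentNode): h2
After 4 (firstChild): h1
After 5 (firstChild): ol
After 6 (parentNode): h1
After 7 (lastChild): ol
After 8 (parentNode): h1
After 9 (nextSibling): a

Answer: valid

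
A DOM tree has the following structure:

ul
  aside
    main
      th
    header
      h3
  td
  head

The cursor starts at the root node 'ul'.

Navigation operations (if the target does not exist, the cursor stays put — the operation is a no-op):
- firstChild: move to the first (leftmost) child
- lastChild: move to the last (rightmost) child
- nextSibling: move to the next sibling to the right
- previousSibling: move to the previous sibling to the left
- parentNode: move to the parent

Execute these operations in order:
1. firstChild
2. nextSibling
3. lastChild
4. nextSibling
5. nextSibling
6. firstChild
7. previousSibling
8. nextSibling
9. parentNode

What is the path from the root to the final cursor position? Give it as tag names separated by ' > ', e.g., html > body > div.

After 1 (firstChild): aside
After 2 (nextSibling): td
After 3 (lastChild): td (no-op, stayed)
After 4 (nextSibling): head
After 5 (nextSibling): head (no-op, stayed)
After 6 (firstChild): head (no-op, stayed)
After 7 (previousSibling): td
After 8 (nextSibling): head
After 9 (parentNode): ul

Answer: ul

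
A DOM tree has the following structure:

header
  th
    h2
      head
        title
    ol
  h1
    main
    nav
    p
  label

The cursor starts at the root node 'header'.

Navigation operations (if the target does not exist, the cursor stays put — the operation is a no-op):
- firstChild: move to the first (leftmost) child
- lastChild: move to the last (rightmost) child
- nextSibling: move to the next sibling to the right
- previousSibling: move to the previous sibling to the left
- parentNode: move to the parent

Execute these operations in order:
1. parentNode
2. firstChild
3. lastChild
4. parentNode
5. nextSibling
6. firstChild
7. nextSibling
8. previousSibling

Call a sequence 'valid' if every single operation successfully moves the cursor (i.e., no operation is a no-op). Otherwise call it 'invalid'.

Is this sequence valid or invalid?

After 1 (parentNode): header (no-op, stayed)
After 2 (firstChild): th
After 3 (lastChild): ol
After 4 (parentNode): th
After 5 (nextSibling): h1
After 6 (firstChild): main
After 7 (nextSibling): nav
After 8 (previousSibling): main

Answer: invalid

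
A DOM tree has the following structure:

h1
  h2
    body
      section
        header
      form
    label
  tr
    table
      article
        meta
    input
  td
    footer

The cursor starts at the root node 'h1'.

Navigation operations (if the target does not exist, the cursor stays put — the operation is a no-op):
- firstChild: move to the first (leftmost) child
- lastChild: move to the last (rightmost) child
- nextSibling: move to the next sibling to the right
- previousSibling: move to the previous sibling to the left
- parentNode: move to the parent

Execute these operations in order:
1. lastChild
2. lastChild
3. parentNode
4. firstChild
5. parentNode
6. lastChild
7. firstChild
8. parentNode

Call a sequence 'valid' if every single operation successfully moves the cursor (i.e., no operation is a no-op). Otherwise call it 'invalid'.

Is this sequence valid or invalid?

Answer: invalid

Derivation:
After 1 (lastChild): td
After 2 (lastChild): footer
After 3 (parentNode): td
After 4 (firstChild): footer
After 5 (parentNode): td
After 6 (lastChild): footer
After 7 (firstChild): footer (no-op, stayed)
After 8 (parentNode): td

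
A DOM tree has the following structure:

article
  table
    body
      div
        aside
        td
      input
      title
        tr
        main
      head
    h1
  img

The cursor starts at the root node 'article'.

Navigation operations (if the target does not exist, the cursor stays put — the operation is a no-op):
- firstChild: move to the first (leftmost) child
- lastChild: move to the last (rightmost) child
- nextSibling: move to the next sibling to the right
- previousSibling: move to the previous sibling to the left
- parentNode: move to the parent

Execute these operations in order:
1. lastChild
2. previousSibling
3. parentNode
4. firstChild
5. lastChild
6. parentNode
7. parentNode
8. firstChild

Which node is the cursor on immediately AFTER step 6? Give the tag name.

Answer: table

Derivation:
After 1 (lastChild): img
After 2 (previousSibling): table
After 3 (parentNode): article
After 4 (firstChild): table
After 5 (lastChild): h1
After 6 (parentNode): table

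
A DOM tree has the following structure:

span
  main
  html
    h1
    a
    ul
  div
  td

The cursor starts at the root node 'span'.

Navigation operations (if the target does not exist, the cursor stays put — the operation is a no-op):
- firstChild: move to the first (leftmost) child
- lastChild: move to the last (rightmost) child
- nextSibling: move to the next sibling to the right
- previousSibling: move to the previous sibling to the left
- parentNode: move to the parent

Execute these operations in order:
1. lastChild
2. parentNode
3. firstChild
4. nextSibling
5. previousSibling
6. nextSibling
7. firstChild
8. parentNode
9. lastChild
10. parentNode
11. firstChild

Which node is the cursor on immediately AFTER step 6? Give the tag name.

After 1 (lastChild): td
After 2 (parentNode): span
After 3 (firstChild): main
After 4 (nextSibling): html
After 5 (previousSibling): main
After 6 (nextSibling): html

Answer: html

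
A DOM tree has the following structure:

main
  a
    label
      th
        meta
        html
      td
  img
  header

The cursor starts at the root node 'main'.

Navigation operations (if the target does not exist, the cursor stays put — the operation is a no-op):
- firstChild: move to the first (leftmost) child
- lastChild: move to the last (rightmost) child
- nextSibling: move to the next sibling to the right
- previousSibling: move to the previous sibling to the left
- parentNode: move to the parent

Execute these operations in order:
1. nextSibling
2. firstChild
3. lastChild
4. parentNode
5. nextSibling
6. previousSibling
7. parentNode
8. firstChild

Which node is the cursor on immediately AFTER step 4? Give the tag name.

Answer: a

Derivation:
After 1 (nextSibling): main (no-op, stayed)
After 2 (firstChild): a
After 3 (lastChild): label
After 4 (parentNode): a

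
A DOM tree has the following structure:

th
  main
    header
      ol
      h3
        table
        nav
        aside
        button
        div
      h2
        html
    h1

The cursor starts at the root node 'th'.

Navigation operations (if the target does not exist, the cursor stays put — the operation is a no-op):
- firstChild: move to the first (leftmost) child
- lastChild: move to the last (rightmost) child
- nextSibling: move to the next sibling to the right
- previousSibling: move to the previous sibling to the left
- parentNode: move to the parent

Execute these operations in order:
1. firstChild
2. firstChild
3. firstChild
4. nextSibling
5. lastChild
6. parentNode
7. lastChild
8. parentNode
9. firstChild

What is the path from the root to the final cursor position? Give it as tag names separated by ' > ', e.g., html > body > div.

After 1 (firstChild): main
After 2 (firstChild): header
After 3 (firstChild): ol
After 4 (nextSibling): h3
After 5 (lastChild): div
After 6 (parentNode): h3
After 7 (lastChild): div
After 8 (parentNode): h3
After 9 (firstChild): table

Answer: th > main > header > h3 > table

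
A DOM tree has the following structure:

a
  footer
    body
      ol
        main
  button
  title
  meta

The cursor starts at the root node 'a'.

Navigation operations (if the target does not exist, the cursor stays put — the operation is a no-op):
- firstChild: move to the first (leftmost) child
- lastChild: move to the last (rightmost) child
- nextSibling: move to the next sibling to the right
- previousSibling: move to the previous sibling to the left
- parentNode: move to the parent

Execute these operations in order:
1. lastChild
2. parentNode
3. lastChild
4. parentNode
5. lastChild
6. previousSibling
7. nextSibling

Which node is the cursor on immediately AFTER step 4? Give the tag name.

After 1 (lastChild): meta
After 2 (parentNode): a
After 3 (lastChild): meta
After 4 (parentNode): a

Answer: a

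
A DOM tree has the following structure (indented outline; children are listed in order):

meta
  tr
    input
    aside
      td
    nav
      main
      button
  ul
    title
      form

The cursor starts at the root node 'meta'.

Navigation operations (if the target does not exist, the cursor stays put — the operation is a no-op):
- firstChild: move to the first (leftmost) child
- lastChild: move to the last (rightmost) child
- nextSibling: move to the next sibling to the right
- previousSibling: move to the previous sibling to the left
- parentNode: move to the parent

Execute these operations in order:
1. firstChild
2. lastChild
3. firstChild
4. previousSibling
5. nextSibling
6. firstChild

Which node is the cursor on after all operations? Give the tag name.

After 1 (firstChild): tr
After 2 (lastChild): nav
After 3 (firstChild): main
After 4 (previousSibling): main (no-op, stayed)
After 5 (nextSibling): button
After 6 (firstChild): button (no-op, stayed)

Answer: button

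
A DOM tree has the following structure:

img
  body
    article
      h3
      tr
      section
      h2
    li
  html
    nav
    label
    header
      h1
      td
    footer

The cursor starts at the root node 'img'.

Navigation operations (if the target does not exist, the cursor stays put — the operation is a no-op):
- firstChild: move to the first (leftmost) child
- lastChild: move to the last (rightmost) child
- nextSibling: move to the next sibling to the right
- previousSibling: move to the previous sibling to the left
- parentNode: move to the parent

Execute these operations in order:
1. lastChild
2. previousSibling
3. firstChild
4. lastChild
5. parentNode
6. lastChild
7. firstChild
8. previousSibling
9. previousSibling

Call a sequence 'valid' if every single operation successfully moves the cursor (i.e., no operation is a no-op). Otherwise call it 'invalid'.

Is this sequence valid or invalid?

After 1 (lastChild): html
After 2 (previousSibling): body
After 3 (firstChild): article
After 4 (lastChild): h2
After 5 (parentNode): article
After 6 (lastChild): h2
After 7 (firstChild): h2 (no-op, stayed)
After 8 (previousSibling): section
After 9 (previousSibling): tr

Answer: invalid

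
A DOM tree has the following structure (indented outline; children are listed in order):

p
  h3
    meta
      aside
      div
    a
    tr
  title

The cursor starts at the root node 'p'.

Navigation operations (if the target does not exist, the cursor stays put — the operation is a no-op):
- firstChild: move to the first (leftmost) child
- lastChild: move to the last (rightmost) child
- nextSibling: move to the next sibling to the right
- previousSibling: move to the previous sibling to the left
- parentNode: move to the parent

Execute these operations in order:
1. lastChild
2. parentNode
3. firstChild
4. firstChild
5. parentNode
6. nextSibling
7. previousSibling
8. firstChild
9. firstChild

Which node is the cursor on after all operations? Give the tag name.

Answer: aside

Derivation:
After 1 (lastChild): title
After 2 (parentNode): p
After 3 (firstChild): h3
After 4 (firstChild): meta
After 5 (parentNode): h3
After 6 (nextSibling): title
After 7 (previousSibling): h3
After 8 (firstChild): meta
After 9 (firstChild): aside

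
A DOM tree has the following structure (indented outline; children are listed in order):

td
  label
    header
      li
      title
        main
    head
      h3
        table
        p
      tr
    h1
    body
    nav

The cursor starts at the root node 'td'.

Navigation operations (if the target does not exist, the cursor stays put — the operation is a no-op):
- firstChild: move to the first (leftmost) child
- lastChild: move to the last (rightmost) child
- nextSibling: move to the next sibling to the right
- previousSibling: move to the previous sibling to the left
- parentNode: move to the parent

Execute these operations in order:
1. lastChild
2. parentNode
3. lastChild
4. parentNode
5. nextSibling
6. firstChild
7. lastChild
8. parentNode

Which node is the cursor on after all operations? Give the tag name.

Answer: label

Derivation:
After 1 (lastChild): label
After 2 (parentNode): td
After 3 (lastChild): label
After 4 (parentNode): td
After 5 (nextSibling): td (no-op, stayed)
After 6 (firstChild): label
After 7 (lastChild): nav
After 8 (parentNode): label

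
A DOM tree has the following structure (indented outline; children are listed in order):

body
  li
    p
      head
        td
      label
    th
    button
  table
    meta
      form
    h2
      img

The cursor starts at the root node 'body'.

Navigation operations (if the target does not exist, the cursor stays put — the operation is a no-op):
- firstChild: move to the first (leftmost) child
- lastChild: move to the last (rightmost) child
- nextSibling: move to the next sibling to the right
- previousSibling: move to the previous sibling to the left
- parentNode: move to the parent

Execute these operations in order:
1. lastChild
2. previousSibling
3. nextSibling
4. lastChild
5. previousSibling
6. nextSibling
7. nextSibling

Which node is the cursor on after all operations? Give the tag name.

Answer: h2

Derivation:
After 1 (lastChild): table
After 2 (previousSibling): li
After 3 (nextSibling): table
After 4 (lastChild): h2
After 5 (previousSibling): meta
After 6 (nextSibling): h2
After 7 (nextSibling): h2 (no-op, stayed)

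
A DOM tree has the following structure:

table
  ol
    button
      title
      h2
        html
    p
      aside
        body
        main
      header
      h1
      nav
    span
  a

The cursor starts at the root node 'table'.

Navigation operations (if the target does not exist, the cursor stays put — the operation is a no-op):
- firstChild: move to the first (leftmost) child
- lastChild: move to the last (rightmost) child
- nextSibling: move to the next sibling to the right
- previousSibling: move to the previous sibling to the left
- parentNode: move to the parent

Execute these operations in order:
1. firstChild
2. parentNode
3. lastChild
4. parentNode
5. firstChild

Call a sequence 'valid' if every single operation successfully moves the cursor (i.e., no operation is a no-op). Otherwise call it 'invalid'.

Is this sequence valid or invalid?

Answer: valid

Derivation:
After 1 (firstChild): ol
After 2 (parentNode): table
After 3 (lastChild): a
After 4 (parentNode): table
After 5 (firstChild): ol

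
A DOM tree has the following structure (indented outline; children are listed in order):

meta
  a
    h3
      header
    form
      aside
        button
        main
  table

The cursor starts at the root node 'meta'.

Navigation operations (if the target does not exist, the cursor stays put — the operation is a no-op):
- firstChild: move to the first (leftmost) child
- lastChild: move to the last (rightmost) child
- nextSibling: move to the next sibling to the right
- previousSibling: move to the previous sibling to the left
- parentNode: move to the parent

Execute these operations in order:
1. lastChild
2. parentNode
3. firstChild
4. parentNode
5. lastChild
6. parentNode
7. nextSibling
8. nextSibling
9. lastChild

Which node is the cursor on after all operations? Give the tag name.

After 1 (lastChild): table
After 2 (parentNode): meta
After 3 (firstChild): a
After 4 (parentNode): meta
After 5 (lastChild): table
After 6 (parentNode): meta
After 7 (nextSibling): meta (no-op, stayed)
After 8 (nextSibling): meta (no-op, stayed)
After 9 (lastChild): table

Answer: table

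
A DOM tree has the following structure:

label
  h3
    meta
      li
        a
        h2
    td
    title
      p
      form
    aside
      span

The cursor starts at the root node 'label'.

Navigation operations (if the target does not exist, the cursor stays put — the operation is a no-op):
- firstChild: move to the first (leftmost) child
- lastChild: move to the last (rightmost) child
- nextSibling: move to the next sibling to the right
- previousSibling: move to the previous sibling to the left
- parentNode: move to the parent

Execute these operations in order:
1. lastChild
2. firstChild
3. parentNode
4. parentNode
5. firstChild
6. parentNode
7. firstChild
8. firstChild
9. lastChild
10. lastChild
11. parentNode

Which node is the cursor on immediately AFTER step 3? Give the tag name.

Answer: h3

Derivation:
After 1 (lastChild): h3
After 2 (firstChild): meta
After 3 (parentNode): h3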